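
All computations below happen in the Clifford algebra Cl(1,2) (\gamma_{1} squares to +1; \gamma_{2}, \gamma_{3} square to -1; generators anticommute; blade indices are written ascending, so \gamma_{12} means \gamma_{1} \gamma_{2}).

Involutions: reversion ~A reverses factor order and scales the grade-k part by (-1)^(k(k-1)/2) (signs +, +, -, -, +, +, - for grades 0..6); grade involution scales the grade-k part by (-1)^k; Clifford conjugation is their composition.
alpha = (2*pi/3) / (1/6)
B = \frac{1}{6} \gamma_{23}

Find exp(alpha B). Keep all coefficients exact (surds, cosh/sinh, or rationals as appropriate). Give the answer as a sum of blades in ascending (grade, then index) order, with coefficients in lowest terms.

B^2 = (\frac{1}{6})^2*(\gamma_{23})^2 = \frac{1}{36}*(-1) = -\frac{1}{36} (a basis 2-blade squares to minus the product of its generators' squares).
B^2 = -\frac{1}{36} — the series telescopes trigonometrically here: l = \frac{1}{6}, alpha*l = \frac{2 \pi}{3}, so exp(alpha B) = cos(\frac{2 \pi}{3}) + (sin(\frac{2 \pi}{3})/(\frac{1}{6}))*B = - \frac{1}{2} + (3 \sqrt{3})*B.
Answer: - \frac{1}{2} + \frac{\sqrt{3}}{2} \gamma_{23}


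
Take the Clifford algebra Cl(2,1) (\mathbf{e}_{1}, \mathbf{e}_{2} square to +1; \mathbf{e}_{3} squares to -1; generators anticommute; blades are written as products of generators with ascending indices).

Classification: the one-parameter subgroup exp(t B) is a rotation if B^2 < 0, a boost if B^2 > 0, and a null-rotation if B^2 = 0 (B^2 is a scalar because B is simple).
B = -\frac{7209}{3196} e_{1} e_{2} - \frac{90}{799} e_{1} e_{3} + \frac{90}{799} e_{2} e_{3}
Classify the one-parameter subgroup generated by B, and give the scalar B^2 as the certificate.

B^2 term by term: the squares give (-\frac{7209}{3196})^2*(e_{1} e_{2})^2 + (-\frac{90}{799})^2*(e_{1} e_{3})^2 + (\frac{90}{799})^2*(e_{2} e_{3})^2 = \frac{51969681}{10214416}*(-1) + \frac{8100}{638401}*(+1) + \frac{8100}{638401}*(+1) = -\frac{81}{16} (each basis 2-blade squares to minus the product of its generators' squares); cross terms between blades sharing an index anticommute and cancel. So B^2 = -\frac{81}{16}.
Answer: rotation, certificate B^2 = -\frac{81}{16}. Because -\frac{81}{16} is invariant under every versor sandwich, the classification follows from its sign alone.


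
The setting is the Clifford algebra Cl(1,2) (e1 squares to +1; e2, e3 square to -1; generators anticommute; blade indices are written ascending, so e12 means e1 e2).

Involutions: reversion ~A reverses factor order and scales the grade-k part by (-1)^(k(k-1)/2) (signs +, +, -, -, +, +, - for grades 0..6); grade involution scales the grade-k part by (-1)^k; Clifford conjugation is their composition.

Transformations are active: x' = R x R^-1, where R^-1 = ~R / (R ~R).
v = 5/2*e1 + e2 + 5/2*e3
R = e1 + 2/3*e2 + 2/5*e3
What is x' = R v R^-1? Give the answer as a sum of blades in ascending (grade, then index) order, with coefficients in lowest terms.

~R = e1 + 2/3*e2 + 2/5*e3, and R ~R = 89/225, so R^-1 = ~R / (89/225).
R v = 5/6 - 2/3*e12 + 3/2*e13 + 19/15*e23
Answer: 305/178*e1 + 161/89*e2 - 145/178*e3


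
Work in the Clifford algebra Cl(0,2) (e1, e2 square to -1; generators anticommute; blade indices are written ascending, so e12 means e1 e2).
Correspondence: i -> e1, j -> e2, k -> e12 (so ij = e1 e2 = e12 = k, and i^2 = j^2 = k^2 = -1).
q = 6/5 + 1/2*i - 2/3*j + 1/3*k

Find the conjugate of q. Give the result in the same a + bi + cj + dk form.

In blades: q = 6/5 + 1/2*e1 - 2/3*e2 + 1/3*e12.
Conjugation here is Clifford conjugation: the scalar is fixed and the grade-1 and grade-2 blades all flip sign, giving 6/5 - 1/2*e1 + 2/3*e2 - 1/3*e12; translating back:
Answer: 6/5 - 1/2*i + 2/3*j - 1/3*k


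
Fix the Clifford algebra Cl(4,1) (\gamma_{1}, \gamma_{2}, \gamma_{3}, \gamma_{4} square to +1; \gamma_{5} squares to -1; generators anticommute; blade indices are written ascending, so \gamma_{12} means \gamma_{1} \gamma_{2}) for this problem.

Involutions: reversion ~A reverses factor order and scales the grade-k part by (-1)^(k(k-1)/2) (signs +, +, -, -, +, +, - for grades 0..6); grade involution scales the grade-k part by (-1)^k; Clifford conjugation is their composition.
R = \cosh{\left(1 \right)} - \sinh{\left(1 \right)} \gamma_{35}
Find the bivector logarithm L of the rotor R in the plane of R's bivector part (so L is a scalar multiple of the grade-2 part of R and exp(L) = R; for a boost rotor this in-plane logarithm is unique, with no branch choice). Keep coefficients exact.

The scalar part of R is \cosh{\left(1 \right)}, which determines |rapidity| via cosh; the sign lives in the bivector part, and pairing them (bivector part over sinh of the rapidity = the plane) gives the unique in-plane L = rapidity * plane.
Concretely: cosh(rapidity) = \cosh{\left(1 \right)} gives rapidity = ±1, and since rapidity/sinh(rapidity) is even the sign is immaterial: L = (rapidity/sinh(rapidity)) * <R>_2 = (\frac{1}{\sinh{\left(1 \right)}}) * <R>_2.
Answer: -\gamma_{35}


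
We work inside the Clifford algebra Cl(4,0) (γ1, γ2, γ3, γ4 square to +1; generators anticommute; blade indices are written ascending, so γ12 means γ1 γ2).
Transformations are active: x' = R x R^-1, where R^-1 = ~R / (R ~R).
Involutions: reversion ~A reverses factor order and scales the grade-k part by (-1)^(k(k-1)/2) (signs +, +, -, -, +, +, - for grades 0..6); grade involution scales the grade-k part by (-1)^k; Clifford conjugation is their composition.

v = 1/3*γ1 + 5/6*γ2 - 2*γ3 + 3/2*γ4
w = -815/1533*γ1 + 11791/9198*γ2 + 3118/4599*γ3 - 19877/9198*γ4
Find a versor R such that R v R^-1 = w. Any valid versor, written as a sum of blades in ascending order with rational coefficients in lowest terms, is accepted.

Key observation: q(v) = q(w) = 127/18 (sandwiches preserve the norm), so R = v + w = -304/1533*γ1 + 9728/4599*γ2 - 6080/4599*γ3 - 3040/4599*γ4 works whenever it is invertible — the component of v along it is kept and (v - w)/2 reverses, sending v to w.
Answer: -304/1533*γ1 + 9728/4599*γ2 - 6080/4599*γ3 - 3040/4599*γ4


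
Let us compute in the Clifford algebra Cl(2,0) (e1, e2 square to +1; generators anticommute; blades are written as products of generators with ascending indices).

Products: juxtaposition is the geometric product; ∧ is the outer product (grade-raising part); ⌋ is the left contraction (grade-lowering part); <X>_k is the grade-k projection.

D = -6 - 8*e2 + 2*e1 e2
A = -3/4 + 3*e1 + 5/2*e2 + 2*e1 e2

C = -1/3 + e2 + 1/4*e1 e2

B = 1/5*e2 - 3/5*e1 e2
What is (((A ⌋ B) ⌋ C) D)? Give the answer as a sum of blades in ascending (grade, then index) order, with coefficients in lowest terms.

step 1: 17/10 + 3/2*e1 - 39/20*e2 + 9/20*e1 e2
step 2: -631/240 + 39/80*e1 + 83/40*e2 + 17/40*e1 e2
step 3: -67/40 - 419/40*e1 + 1147/120*e2 - 281/24*e1 e2
Answer: -67/40 - 419/40*e1 + 1147/120*e2 - 281/24*e1 e2


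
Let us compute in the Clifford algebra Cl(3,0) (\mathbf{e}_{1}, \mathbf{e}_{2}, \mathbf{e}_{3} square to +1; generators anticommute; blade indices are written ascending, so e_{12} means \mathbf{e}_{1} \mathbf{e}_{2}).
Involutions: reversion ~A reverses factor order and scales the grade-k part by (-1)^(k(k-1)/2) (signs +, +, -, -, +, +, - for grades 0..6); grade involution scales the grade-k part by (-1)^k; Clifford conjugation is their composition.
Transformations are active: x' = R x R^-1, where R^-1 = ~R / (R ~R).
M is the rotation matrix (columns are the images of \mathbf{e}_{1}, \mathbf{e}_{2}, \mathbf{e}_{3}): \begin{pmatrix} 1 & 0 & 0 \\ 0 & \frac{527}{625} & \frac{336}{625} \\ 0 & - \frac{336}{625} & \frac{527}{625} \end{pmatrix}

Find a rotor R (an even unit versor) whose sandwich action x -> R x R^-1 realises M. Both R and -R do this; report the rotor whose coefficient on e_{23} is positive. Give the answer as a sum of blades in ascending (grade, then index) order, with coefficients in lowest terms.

Method: write R = a + b12*e_{12} + b13*e_{13} + b23*e_{23} with a^2 + b12^2 + b13^2 + b23^2 = 1 (so R^-1 = ~R). Expanding the columns R e_j ~R gives tr M = 4a^2 - 1 and, from the antisymmetric part, M21 - M12 = -4a*b12, M13 - M31 = 4a*b13, M32 - M23 = -4a*b23.
Here tr M = \frac{1679}{625}, so a^2 = (1 + tr M)/4 = \frac{576}{625} and a = ±\frac{24}{25}. Taking a = \frac{24}{25}: M21 - M12 = 0, M13 - M31 = 0, M32 - M23 = -\frac{672}{625}, giving b12 = 0, b13 = 0, b23 = \frac{7}{25}, i.e. R = \frac{24}{25} + \frac{7}{25} e_{23}.
Its e_{23} coefficient is already positive.
Answer: \frac{24}{25} + \frac{7}{25} e_{23}. Why the constraint matters: R and -R act identically through the sandwich — M has trace \frac{1679}{625} either way — so only the sign condition on e_{23} picks one of the two preimages.


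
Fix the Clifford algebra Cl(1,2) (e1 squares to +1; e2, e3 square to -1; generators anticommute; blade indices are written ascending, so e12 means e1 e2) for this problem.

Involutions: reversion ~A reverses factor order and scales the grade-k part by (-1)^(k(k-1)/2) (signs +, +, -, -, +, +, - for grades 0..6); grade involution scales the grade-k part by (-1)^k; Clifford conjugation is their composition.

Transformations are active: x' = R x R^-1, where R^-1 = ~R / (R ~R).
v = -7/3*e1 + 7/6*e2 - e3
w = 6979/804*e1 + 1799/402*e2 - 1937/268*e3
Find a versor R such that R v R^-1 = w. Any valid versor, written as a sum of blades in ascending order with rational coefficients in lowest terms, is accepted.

Equal squares first: v^2 = w^2 = 37/12. Then v + w = 1701/268*e1 + 378/67*e2 - 2205/268*e3 is a versor taking v to w, provided it is invertible.
Answer: 1701/268*e1 + 378/67*e2 - 2205/268*e3


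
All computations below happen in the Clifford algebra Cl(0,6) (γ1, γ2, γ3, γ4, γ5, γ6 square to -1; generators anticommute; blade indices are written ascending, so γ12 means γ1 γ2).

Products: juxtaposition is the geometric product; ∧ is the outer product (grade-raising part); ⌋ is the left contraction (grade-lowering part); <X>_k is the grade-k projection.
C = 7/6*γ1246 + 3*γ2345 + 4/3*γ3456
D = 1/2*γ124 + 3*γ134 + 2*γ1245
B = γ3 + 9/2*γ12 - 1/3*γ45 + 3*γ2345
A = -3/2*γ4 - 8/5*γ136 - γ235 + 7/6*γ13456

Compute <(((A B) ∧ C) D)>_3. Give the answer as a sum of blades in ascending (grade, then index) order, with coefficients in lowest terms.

step 1: 3*γ4 - 1/2*γ5 - 8/5*γ16 - γ25 + 3/2*γ34 - 27/4*γ124 - 7/2*γ126 - 9/2*γ135 + 7/18*γ136 + 1/3*γ234 + 9/2*γ235 + 36/5*γ236 + 7/6*γ1456 - 24/5*γ12456 + 8/15*γ13456 - 21/4*γ23456
step 2: 7/12*γ12456 - 24/5*γ123456
step 3: 7/6*γ6 - 48/5*γ36 + 7/24*γ56 + 72/5*γ256 - 12/5*γ356 - 7/4*γ2356
step 4: 72/5*γ256 - 12/5*γ356
Answer: 72/5*γ256 - 12/5*γ356


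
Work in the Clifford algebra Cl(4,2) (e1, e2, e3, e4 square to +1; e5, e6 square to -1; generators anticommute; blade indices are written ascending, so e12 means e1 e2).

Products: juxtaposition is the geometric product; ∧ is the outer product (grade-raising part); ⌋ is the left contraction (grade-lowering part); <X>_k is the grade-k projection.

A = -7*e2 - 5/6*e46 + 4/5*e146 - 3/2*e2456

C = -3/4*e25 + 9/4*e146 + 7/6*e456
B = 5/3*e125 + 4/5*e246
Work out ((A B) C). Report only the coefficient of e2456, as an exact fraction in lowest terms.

step 1: -2/3*e2 - 6/5*e5 + 16/25*e12 + 35/3*e15 - 28/5*e46 + 5/2*e146 - 4/3*e2456 + 25/18*e12456
step 2: 45/8 - 63/5*e1 + 221/90*e2 + 211/30*e5 - 280/27*e12 - 1019/300*e15 - 25/8*e25 - 12/5*e46 + 3*e125 + 1055/72*e146 - 36/25*e246 + 105/4*e456 + 3/2*e1246 - 27/10*e1456 - 224/45*e2456 + 1573/600*e12456
Answer: -224/45


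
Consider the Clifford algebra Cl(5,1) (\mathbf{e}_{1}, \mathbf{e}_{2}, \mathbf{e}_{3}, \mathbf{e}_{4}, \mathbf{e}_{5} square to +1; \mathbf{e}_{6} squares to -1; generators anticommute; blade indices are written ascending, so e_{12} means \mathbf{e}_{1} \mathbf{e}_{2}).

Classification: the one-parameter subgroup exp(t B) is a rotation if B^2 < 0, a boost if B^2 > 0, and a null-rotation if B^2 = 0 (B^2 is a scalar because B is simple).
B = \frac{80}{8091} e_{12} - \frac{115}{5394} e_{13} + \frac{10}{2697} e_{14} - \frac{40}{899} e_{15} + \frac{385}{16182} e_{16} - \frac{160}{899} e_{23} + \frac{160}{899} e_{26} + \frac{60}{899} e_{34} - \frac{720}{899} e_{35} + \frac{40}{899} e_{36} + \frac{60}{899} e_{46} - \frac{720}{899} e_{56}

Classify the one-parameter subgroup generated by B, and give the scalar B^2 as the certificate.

B^2 term by term: the squares give (\frac{80}{8091})^2*(e_{12})^2 + (-\frac{115}{5394})^2*(e_{13})^2 + (\frac{10}{2697})^2*(e_{14})^2 + (-\frac{40}{899})^2*(e_{15})^2 + (\frac{385}{16182})^2*(e_{16})^2 + (-\frac{160}{899})^2*(e_{23})^2 + (\frac{160}{899})^2*(e_{26})^2 + (\frac{60}{899})^2*(e_{34})^2 + (-\frac{720}{899})^2*(e_{35})^2 + (\frac{40}{899})^2*(e_{36})^2 + (\frac{60}{899})^2*(e_{46})^2 + (-\frac{720}{899})^2*(e_{56})^2 = \frac{6400}{65464281}*(-1) + \frac{13225}{29095236}*(-1) + \frac{100}{7273809}*(-1) + \frac{1600}{808201}*(-1) + \frac{148225}{261857124}*(+1) + \frac{25600}{808201}*(-1) + \frac{25600}{808201}*(+1) + \frac{3600}{808201}*(-1) + \frac{518400}{808201}*(-1) + \frac{1600}{808201}*(+1) + \frac{3600}{808201}*(+1) + \frac{518400}{808201}*(+1) = 0 (each basis 2-blade squares to minus the product of its generators' squares); cross terms between blades sharing an index anticommute and cancel; the commuting (index-disjoint) pairs give grade-4 terms 2*c*c'*(blade product), which cancel blade by blade — e_{1234}: \frac{3200}{2424603} - \frac{3200}{2424603} = 0; e_{1235}: -\frac{12800}{808201} + \frac{12800}{808201} = 0; e_{1236}: \frac{6400}{7273809} + \frac{18400}{2424603} - \frac{61600}{7273809} = 0; e_{1246}: \frac{3200}{2424603} - \frac{3200}{2424603} = 0; e_{1256}: -\frac{12800}{808201} + \frac{12800}{808201} = 0; e_{1345}: \frac{4800}{808201} - \frac{4800}{808201} = 0; e_{1346}: -\frac{2300}{808201} - \frac{800}{2424603} + \frac{7700}{2424603} = 0; e_{1356}: \frac{27600}{808201} + \frac{3200}{808201} - \frac{30800}{808201} = 0; e_{1456}: -\frac{4800}{808201} + \frac{4800}{808201} = 0; e_{2346}: -\frac{19200}{808201} + \frac{19200}{808201} = 0; e_{2356}: \frac{230400}{808201} - \frac{230400}{808201} = 0; e_{3456}: -\frac{86400}{808201} + \frac{86400}{808201} = 0 — confirming B is simple. So B^2 = 0.
Answer: null-rotation, certificate B^2 = 0. The class reads off the invariant scalar 0 directly.


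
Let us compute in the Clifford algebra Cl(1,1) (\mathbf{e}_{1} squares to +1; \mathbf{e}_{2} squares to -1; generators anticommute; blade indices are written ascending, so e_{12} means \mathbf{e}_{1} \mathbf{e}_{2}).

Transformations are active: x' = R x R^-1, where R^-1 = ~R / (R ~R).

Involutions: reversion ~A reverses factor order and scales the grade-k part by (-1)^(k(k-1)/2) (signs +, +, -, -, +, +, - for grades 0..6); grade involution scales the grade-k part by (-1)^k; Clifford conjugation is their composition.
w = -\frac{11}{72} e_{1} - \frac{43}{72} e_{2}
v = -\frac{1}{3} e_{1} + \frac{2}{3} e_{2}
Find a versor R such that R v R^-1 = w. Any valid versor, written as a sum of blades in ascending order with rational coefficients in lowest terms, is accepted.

Why this works: both vectors square to -\frac{1}{3}, so q(v) = q(w) and R = v + w = -\frac{35}{72} e_{1} + \frac{5}{72} e_{2} carries v to w — its own direction survives, the complement (v - w)/2 flips.
Answer: -\frac{35}{72} e_{1} + \frac{5}{72} e_{2}


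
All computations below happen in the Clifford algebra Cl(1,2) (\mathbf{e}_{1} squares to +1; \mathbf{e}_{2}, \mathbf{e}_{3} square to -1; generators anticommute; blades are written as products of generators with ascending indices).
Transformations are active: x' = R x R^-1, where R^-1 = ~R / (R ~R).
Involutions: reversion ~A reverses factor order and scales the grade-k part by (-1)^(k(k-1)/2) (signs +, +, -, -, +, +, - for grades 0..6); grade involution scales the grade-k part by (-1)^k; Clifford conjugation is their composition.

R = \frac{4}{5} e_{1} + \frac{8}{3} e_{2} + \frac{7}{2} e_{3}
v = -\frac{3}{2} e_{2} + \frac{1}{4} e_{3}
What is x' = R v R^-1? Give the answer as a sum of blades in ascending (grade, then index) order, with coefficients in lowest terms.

~R = \frac{4}{5} e_{1} + \frac{8}{3} e_{2} + \frac{7}{2} e_{3}, and R ~R = -\frac{16849}{900}, so R^-1 = ~R / (-\frac{16849}{900}).
R v = \frac{25}{8} - \frac{6}{5} e_{1} e_{2} + \frac{1}{5} e_{1} e_{3} + \frac{71}{12} e_{2} e_{3}
Answer: -\frac{4500}{16849} e_{1} + \frac{20547}{33698} e_{2} - \frac{13657}{9628} e_{3}


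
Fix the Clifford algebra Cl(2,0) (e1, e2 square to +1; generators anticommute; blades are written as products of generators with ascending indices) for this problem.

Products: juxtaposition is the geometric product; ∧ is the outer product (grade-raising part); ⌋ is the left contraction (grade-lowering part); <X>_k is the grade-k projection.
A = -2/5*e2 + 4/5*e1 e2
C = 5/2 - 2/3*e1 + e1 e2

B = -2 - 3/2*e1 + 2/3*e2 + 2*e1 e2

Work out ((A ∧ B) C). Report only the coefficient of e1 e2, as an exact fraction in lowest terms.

step 1: 4/5*e2 - 11/5*e1 e2
step 2: 11/5 - 4/5*e1 + 8/15*e2 - 149/30*e1 e2
Answer: -149/30


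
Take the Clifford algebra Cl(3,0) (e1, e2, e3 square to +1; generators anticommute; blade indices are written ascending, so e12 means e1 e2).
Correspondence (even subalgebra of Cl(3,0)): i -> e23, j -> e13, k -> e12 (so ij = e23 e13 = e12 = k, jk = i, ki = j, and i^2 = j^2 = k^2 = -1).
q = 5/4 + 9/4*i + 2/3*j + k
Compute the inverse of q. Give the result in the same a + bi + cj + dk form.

In blades: q = 5/4 + e12 + 2/3*e13 + 9/4*e23.
With qbar = 5/4 - e12 - 2/3*e13 - 9/4*e23 (scalar fixed, mapped units negated), q qbar = 581/72 (the sum of squared coefficients), so q^-1 = qbar / (581/72) = 90/581 - 72/581*e12 - 48/581*e13 - 162/581*e23; translating back:
Answer: 90/581 - 162/581*i - 48/581*j - 72/581*k


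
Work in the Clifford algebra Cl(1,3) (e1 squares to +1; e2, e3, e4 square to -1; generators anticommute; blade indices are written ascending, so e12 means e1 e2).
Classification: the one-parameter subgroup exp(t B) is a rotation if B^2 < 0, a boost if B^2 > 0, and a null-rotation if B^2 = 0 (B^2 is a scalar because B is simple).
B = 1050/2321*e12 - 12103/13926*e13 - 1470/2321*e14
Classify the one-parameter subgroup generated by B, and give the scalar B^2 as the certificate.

B^2 term by term: the squares give (1050/2321)^2*(e12)^2 + (-12103/13926)^2*(e13)^2 + (-1470/2321)^2*(e14)^2 = 1102500/5387041*(+1) + 146482609/193933476*(+1) + 2160900/5387041*(+1) = 49/36 (each basis 2-blade squares to minus the product of its generators' squares); cross terms between blades sharing an index anticommute and cancel. So B^2 = 49/36.
Answer: boost, certificate B^2 = 49/36. The class reads off the invariant scalar 49/36 directly.


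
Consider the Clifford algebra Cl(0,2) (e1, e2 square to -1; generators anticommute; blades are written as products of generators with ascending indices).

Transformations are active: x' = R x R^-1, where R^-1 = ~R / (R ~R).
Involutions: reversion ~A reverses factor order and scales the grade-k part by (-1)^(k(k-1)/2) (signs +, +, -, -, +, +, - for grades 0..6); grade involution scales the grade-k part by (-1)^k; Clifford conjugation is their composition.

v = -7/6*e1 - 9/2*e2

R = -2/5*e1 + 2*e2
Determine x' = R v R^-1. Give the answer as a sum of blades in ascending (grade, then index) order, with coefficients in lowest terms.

~R = -2/5*e1 + 2*e2, and R ~R = -104/25, so R^-1 = ~R / (-104/25).
R v = 128/15 + 62/15*e1 e2
Answer: 73/26*e1 - 289/78*e2


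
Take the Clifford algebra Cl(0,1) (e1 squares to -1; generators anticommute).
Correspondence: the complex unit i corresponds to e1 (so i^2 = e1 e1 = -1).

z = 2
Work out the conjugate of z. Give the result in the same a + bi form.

In blades: z = 2.
Conjugation here is Clifford conjugation: the scalar is fixed and the grade-1 and grade-2 blades all flip sign, giving 2; translating back:
Answer: 2


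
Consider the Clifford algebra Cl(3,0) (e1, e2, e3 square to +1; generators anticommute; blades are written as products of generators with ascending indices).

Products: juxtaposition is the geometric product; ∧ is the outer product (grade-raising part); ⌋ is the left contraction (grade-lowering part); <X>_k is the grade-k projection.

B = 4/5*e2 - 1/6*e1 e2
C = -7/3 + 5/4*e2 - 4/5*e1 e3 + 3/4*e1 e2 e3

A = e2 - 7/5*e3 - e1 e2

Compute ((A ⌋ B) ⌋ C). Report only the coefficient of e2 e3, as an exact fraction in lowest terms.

step 1: 19/30 + 1/6*e1
step 2: -133/90 + 19/24*e2 - 2/15*e3 - 38/75*e1 e3 + 1/8*e2 e3 + 19/40*e1 e2 e3
Answer: 1/8


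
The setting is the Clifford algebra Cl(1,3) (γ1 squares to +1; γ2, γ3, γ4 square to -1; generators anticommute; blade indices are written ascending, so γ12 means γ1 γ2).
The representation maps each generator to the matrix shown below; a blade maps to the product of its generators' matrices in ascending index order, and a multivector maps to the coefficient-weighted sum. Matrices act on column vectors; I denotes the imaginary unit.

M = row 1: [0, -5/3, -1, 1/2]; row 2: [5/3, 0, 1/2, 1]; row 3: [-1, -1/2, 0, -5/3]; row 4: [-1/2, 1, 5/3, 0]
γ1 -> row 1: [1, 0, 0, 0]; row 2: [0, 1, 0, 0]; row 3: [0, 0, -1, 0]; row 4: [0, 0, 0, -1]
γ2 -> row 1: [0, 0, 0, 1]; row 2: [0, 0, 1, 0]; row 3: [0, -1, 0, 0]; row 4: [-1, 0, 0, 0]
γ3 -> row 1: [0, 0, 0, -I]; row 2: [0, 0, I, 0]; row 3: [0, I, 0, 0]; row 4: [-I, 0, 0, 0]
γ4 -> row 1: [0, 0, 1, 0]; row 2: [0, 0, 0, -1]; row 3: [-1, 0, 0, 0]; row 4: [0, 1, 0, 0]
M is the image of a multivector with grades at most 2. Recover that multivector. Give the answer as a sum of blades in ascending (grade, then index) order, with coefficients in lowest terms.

Method: the blade images are trace-orthogonal — tr(rho(e_A) rho(e_B)^-1) = 4 if A = B and 0 otherwise — and rho(e_A)^-1 = (e_A)^2 * rho(e_A) with (e_A)^2 = +1 or -1, so the coefficient of e_A in the preimage is (e_A)^2 * tr(M rho(e_A))/4.
Nonzero projections over blades of grade <= 2: γ2: (γ2)^2 = -1, tr(M rho(γ2)) = -2, coefficient 1/2; γ14: (γ14)^2 = +1, tr(M rho(γ14)) = -4, coefficient -1; γ24: (γ24)^2 = -1, tr(M rho(γ24)) = 20/3, coefficient -5/3. Every other blade of grade <= 2 projects to 0.
Answer: 1/2*γ2 - γ14 - 5/3*γ24


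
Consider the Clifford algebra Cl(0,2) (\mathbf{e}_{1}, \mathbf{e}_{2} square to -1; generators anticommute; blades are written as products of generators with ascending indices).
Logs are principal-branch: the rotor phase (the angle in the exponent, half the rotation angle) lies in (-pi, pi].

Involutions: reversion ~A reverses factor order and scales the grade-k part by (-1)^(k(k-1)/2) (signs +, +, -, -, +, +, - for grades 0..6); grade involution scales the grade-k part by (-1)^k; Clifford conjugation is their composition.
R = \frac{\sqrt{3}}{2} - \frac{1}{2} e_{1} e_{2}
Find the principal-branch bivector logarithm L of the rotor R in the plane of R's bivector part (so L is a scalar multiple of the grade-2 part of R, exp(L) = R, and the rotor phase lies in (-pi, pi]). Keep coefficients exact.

The scalar part of R is \frac{\sqrt{3}}{2}, and that scalar determines the rotor phase on the principal branch; recovering the unit plane as bivector-part over sine of the phase gives L = phase * plane.
Concretely: cos(phase) = \frac{\sqrt{3}}{2} gives phase = ±\frac{\pi}{6}, and since phase/sin(phase) is even the sign is immaterial: L = (phase/sin(phase)) * <R>_2 = (\frac{\pi}{3}) * <R>_2.
Answer: - \frac{\pi}{6} e_{1} e_{2}


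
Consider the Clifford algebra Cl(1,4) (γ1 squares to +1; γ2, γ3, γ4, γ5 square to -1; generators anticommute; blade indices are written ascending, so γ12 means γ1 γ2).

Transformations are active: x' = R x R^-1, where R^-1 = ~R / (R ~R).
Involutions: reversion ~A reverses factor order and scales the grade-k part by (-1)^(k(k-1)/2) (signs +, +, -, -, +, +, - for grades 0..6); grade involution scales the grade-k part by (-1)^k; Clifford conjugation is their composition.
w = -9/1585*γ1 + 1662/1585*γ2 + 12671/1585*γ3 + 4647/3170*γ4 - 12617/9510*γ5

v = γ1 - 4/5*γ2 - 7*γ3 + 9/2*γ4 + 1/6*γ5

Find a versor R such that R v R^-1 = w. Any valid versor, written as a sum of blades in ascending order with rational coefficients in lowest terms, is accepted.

Why this works: both vectors square to -31013/450, so q(v) = q(w) and R = v + w = 1576/1585*γ1 + 394/1585*γ2 + 1576/1585*γ3 + 9456/1585*γ4 - 5516/4755*γ5 carries v to w — its own direction survives, the complement (v - w)/2 flips.
Answer: 1576/1585*γ1 + 394/1585*γ2 + 1576/1585*γ3 + 9456/1585*γ4 - 5516/4755*γ5


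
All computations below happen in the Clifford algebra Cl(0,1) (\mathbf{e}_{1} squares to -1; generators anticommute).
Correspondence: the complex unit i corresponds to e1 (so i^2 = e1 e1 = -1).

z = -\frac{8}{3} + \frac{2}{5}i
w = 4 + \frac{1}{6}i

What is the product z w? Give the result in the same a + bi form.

In blades: z = -\frac{8}{3} + \frac{2}{5} e_{1}, w = 4 + \frac{1}{6} e_{1}.
Distribute z over w term by term (generator squares from the signature, products reordered to ascending indices): (-\frac{8}{3})*w = -\frac{32}{3} - \frac{4}{9} e_{1}; (\frac{2}{5} e_{1})*w = -\frac{1}{15} + \frac{8}{5} e_{1}.
Sum: -\frac{161}{15} + \frac{52}{45} e_{1}; translating back through the correspondence:
Answer: -\frac{161}{15} + \frac{52}{45}i


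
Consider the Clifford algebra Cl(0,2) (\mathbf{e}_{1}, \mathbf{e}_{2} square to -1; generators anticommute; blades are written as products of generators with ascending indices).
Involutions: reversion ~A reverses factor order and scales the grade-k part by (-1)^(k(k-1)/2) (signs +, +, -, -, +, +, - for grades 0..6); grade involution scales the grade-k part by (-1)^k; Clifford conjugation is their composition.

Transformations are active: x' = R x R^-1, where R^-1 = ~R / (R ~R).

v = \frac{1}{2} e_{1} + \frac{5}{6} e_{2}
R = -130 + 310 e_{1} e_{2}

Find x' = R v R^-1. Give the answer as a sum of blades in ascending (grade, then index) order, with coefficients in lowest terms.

~R = -130 - 310 e_{1} e_{2}, and R ~R = 113000, so R^-1 = ~R / (113000).
R v = -\frac{970}{3} e_{1} + \frac{140}{3} e_{2}
Answer: \frac{827}{3390} e_{1} - \frac{1063}{1130} e_{2}


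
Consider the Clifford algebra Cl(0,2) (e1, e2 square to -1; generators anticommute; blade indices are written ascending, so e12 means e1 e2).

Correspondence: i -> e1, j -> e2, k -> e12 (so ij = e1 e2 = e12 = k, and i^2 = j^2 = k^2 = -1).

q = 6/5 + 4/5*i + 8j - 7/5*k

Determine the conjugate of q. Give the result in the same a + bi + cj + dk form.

In blades: q = 6/5 + 4/5*e1 + 8*e2 - 7/5*e12.
Conjugation here is Clifford conjugation: the scalar is fixed and the grade-1 and grade-2 blades all flip sign, giving 6/5 - 4/5*e1 - 8*e2 + 7/5*e12; translating back:
Answer: 6/5 - 4/5*i - 8j + 7/5*k


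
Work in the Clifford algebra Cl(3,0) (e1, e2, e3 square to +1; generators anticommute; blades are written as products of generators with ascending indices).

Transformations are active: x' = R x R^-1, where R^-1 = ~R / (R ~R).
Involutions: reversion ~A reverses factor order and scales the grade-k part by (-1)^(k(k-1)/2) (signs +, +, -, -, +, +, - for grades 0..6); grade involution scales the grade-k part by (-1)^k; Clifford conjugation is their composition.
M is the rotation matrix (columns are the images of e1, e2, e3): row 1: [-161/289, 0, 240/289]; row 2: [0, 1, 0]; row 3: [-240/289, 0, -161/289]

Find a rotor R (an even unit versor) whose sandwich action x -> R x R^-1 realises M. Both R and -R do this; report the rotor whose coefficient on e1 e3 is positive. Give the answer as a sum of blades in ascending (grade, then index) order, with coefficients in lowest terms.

Method: write R = a + b12*e1 e2 + b13*e1 e3 + b23*e2 e3 with a^2 + b12^2 + b13^2 + b23^2 = 1 (so R^-1 = ~R). Expanding the columns R e_j ~R gives tr M = 4a^2 - 1 and, from the antisymmetric part, M21 - M12 = -4a*b12, M13 - M31 = 4a*b13, M32 - M23 = -4a*b23.
Here tr M = -33/289, so a^2 = (1 + tr M)/4 = 64/289 and a = ±8/17. Taking a = 8/17: M21 - M12 = 0, M13 - M31 = 480/289, M32 - M23 = 0, giving b12 = 0, b13 = 15/17, b23 = 0, i.e. R = 8/17 + 15/17*e1 e3.
Its e1 e3 coefficient is already positive.
Answer: 8/17 + 15/17*e1 e3. Recall the cover is two-to-one: with M of trace -33/289, both preimages act alike, and the stated e1 e3 sign chooses the sheet.


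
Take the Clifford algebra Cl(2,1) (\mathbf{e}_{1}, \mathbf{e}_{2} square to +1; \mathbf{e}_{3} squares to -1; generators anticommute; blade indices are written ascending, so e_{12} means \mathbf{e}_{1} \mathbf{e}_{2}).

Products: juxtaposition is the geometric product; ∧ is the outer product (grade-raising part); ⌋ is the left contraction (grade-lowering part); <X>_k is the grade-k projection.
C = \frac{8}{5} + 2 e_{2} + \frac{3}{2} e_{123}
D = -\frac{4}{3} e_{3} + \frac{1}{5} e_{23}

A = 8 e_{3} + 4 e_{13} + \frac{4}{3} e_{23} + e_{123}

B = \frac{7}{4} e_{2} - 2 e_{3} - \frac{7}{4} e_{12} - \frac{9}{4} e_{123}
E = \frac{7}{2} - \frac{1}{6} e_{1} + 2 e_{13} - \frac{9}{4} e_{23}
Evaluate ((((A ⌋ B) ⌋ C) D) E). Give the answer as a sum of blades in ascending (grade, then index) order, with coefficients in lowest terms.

step 1: \frac{55}{4} - 3 e_{1} + 9 e_{2} + 18 e_{12}
step 2: 40 + \frac{55}{2} e_{2} - 27 e_{3} - \frac{27}{2} e_{13} - \frac{9}{2} e_{23} + \frac{165}{8} e_{123}
step 3: -\frac{369}{10} - \frac{111}{8} e_{1} - \frac{57}{5} e_{2} - \frac{287}{6} e_{3} + \frac{124}{5} e_{12} - \frac{86}{3} e_{23}
step 4: -\frac{4987}{80} - \frac{33139}{240} e_{1} + \frac{8623}{120} e_{2} - \frac{10171}{60} e_{3} + \frac{4267}{30} e_{12} - \frac{24763}{180} e_{13} - \frac{8029}{120} e_{23} + \frac{84667}{1440} e_{123}
Answer: -\frac{4987}{80} - \frac{33139}{240} e_{1} + \frac{8623}{120} e_{2} - \frac{10171}{60} e_{3} + \frac{4267}{30} e_{12} - \frac{24763}{180} e_{13} - \frac{8029}{120} e_{23} + \frac{84667}{1440} e_{123}


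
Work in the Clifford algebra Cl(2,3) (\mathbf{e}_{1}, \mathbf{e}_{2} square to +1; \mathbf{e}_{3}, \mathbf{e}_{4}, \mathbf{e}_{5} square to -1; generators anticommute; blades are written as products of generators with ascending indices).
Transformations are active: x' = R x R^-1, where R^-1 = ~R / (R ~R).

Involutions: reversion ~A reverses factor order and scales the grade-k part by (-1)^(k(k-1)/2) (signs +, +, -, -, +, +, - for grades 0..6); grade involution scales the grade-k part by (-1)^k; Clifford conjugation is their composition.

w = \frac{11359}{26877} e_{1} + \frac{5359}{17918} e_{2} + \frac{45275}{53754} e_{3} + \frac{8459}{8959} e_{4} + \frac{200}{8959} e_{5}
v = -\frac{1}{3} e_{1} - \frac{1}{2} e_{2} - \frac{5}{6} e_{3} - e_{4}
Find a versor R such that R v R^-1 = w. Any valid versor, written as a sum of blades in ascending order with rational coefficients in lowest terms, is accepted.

Take R = v + w = \frac{800}{8959} e_{1} - \frac{1800}{8959} e_{2} + \frac{80}{8959} e_{3} - \frac{500}{8959} e_{4} + \frac{200}{8959} e_{5}. Because q(v) = q(w) = -\frac{4}{3}, conjugation by R sends v exactly to w.
Answer: \frac{800}{8959} e_{1} - \frac{1800}{8959} e_{2} + \frac{80}{8959} e_{3} - \frac{500}{8959} e_{4} + \frac{200}{8959} e_{5}


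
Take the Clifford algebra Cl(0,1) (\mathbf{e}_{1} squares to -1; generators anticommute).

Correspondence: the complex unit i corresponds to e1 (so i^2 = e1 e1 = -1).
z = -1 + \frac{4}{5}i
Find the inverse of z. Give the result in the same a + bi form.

In blades: z = -1 + \frac{4}{5} e_{1}.
With qbar = -1 - \frac{4}{5} e_{1} (scalar fixed, mapped units negated), z qbar = \frac{41}{25} (the sum of squared coefficients), so z^-1 = qbar / (\frac{41}{25}) = -\frac{25}{41} - \frac{20}{41} e_{1}; translating back:
Answer: -\frac{25}{41} - \frac{20}{41}i


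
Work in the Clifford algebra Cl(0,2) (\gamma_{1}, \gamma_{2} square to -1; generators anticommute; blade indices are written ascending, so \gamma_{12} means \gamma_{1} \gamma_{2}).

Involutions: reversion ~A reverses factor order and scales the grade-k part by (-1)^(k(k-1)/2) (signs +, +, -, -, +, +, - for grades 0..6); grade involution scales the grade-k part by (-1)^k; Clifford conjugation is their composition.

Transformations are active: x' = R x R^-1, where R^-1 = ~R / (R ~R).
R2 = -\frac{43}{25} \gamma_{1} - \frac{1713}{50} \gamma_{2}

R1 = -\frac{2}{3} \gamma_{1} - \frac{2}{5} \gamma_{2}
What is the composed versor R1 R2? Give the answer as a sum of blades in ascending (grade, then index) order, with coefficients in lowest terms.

Distribute over the terms of R1 (each basis-blade product reordered to ascending indices, repeated generators contracted through their squares):
(-\frac{2}{3} \gamma_{1}) R2 = -\frac{86}{75} + \frac{571}{25} \gamma_{12}
(-\frac{2}{5} \gamma_{2}) R2 = -\frac{1713}{125} - \frac{86}{125} \gamma_{12}
Summing the partial products and collecting blades:
Answer: -\frac{5569}{375} + \frac{2769}{125} \gamma_{12}


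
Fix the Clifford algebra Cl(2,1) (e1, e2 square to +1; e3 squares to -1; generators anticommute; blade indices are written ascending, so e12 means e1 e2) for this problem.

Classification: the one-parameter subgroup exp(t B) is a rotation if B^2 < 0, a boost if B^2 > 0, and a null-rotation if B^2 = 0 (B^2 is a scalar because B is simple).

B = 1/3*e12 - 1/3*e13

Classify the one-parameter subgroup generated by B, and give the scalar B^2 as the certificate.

B^2 term by term: the squares give (1/3)^2*(e12)^2 + (-1/3)^2*(e13)^2 = 1/9*(-1) + 1/9*(+1) = 0 (each basis 2-blade squares to minus the product of its generators' squares); cross terms between blades sharing an index anticommute and cancel. So B^2 = 0.
Answer: null-rotation, certificate B^2 = 0. The class reads off the invariant scalar 0 directly.


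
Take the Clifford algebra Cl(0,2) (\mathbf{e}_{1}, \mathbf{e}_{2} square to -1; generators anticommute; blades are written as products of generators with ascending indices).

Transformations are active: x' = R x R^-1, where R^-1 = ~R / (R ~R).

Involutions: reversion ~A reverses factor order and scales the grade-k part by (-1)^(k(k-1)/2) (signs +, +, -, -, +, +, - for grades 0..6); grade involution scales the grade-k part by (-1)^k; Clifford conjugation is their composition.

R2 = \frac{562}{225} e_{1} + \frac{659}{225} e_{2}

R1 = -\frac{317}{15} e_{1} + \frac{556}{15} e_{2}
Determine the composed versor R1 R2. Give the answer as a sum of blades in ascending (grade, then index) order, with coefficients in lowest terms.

Distribute over the terms of R1 (each basis-blade product reordered to ascending indices, repeated generators contracted through their squares):
(-\frac{317}{15} e_{1}) R2 = \frac{178154}{3375} - \frac{208903}{3375} e_{1} e_{2}
(\frac{556}{15} e_{2}) R2 = -\frac{366404}{3375} - \frac{312472}{3375} e_{1} e_{2}
Summing the partial products and collecting blades:
Answer: -\frac{502}{9} - \frac{4171}{27} e_{1} e_{2}


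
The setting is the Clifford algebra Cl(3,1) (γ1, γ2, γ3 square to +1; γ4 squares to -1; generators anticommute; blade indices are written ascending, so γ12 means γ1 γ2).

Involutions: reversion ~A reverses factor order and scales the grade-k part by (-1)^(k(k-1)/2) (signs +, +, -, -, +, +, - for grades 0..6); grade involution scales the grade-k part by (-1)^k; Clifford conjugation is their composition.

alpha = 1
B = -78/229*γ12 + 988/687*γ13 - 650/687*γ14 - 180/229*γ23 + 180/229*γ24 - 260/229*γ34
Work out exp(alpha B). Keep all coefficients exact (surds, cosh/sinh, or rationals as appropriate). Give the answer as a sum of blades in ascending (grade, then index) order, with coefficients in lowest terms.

B^2 term by term: the squares give (-78/229)^2*(γ12)^2 + (988/687)^2*(γ13)^2 + (-650/687)^2*(γ14)^2 + (-180/229)^2*(γ23)^2 + (180/229)^2*(γ24)^2 + (-260/229)^2*(γ34)^2 = 6084/52441*(-1) + 976144/471969*(-1) + 422500/471969*(+1) + 32400/52441*(-1) + 32400/52441*(+1) + 67600/52441*(+1) = 0 (each basis 2-blade squares to minus the product of its generators' squares); cross terms between blades sharing an index anticommute and cancel; the commuting (index-disjoint) pairs give grade-4 terms 2*c*c'*(blade product), which cancel blade by blade — γ1234: 40560/52441 - 118560/52441 + 78000/52441 = 0 — confirming B is simple. So B^2 = 0.
B^2 = 0, so the series truncates immediately: exp(alpha B) = 1 + alpha B (parabolic case).
Answer: 1 - 78/229*γ12 + 988/687*γ13 - 650/687*γ14 - 180/229*γ23 + 180/229*γ24 - 260/229*γ34


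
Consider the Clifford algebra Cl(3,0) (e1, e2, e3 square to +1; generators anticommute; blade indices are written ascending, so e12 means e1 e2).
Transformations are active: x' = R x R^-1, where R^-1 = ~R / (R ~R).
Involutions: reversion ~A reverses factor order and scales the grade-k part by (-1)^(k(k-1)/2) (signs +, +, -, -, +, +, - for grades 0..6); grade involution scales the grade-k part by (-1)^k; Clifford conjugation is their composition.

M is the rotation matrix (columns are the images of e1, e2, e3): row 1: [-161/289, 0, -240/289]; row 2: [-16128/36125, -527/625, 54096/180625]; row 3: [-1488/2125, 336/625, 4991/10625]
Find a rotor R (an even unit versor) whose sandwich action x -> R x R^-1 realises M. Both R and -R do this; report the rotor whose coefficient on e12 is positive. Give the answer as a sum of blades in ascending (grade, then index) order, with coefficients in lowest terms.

Method: write R = a + b12*e12 + b13*e13 + b23*e23 with a^2 + b12^2 + b13^2 + b23^2 = 1 (so R^-1 = ~R). Expanding the columns R e_j ~R gives tr M = 4a^2 - 1 and, from the antisymmetric part, M21 - M12 = -4a*b12, M13 - M31 = 4a*b13, M32 - M23 = -4a*b23.
Here tr M = -168081/180625, so a^2 = (1 + tr M)/4 = 3136/180625 and a = ±56/425. Taking a = 56/425: M21 - M12 = -16128/36125, M13 - M31 = -4704/36125, M32 - M23 = 43008/180625, giving b12 = 72/85, b13 = -21/85, b23 = -192/425, i.e. R = 56/425 + 72/85*e12 - 21/85*e13 - 192/425*e23.
Its e12 coefficient is already positive.
Answer: 56/425 + 72/85*e12 - 21/85*e13 - 192/425*e23. Uniqueness: Spin(3) -> SO(3) maps R and -R to the same rotation of trace -168081/180625; fixing the sign of the e12 coefficient removes the ambiguity.


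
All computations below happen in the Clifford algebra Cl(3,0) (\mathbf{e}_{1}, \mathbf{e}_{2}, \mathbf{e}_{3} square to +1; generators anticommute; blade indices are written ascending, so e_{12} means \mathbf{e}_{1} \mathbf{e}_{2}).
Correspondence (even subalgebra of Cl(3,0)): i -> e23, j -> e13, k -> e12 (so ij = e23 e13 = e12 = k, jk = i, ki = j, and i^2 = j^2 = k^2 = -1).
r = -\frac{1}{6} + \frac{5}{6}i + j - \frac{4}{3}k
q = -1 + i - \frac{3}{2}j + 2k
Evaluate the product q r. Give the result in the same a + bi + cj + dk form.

In blades: q = -1 + 2 e_{12} - \frac{3}{2} e_{13} + e_{23}, r = -\frac{1}{6} - \frac{4}{3} e_{12} + e_{13} + \frac{5}{6} e_{23}.
Distribute q over r term by term (generator squares from the signature, products reordered to ascending indices): (-1)*r = \frac{1}{6} + \frac{4}{3} e_{12} - e_{13} - \frac{5}{6} e_{23}; (2 e_{12})*r = \frac{8}{3} - \frac{1}{3} e_{12} + \frac{5}{3} e_{13} - 2 e_{23}; (-\frac{3}{2} e_{13})*r = \frac{3}{2} + \frac{5}{4} e_{12} + \frac{1}{4} e_{13} + 2 e_{23}; (e_{23})*r = -\frac{5}{6} + e_{12} + \frac{4}{3} e_{13} - \frac{1}{6} e_{23}.
Sum: \frac{7}{2} + \frac{13}{4} e_{12} + \frac{9}{4} e_{13} - e_{23}; translating back through the correspondence:
Answer: \frac{7}{2} - i + \frac{9}{4}j + \frac{13}{4}k


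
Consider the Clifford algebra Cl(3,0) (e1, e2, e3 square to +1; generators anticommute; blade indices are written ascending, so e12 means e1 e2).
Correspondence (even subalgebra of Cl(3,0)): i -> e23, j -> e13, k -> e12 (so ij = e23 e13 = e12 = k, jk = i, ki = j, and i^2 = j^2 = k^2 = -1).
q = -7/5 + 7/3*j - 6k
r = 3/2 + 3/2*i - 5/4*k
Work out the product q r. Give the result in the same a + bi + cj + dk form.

In blades: q = -7/5 - 6*e12 + 7/3*e13, r = 3/2 - 5/4*e12 + 3/2*e23.
Distribute q over r term by term (generator squares from the signature, products reordered to ascending indices): (-7/5)*r = -21/10 + 7/4*e12 - 21/10*e23; (-6*e12)*r = -15/2 - 9*e12 - 9*e13; (7/3*e13)*r = -7/2*e12 + 7/2*e13 - 35/12*e23.
Sum: -48/5 - 43/4*e12 - 11/2*e13 - 301/60*e23; translating back through the correspondence:
Answer: -48/5 - 301/60*i - 11/2*j - 43/4*k


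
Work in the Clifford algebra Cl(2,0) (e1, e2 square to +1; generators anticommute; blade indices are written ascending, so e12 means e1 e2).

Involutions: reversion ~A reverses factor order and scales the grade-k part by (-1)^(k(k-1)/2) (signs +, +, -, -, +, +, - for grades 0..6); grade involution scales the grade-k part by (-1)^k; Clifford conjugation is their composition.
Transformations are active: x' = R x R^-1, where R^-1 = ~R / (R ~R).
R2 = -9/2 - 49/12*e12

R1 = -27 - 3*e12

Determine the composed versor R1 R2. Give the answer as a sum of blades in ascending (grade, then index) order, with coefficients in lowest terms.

Distribute over the terms of R1 (each basis-blade product reordered to ascending indices, repeated generators contracted through their squares):
(-27) R2 = 243/2 + 441/4*e12
(-3*e12) R2 = -49/4 + 27/2*e12
Summing the partial products and collecting blades:
Answer: 437/4 + 495/4*e12
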